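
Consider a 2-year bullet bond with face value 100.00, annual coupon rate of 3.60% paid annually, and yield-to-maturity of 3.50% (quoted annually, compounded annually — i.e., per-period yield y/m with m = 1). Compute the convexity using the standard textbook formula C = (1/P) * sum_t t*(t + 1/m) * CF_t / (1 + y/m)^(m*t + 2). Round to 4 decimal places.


Coupon per period c = face * coupon_rate / m = 3.600000
Periods per year m = 1; per-period yield y/m = 0.035000
Number of cashflows N = 2
Cashflows (t years, CF_t, discount factor 1/(1+y/m)^(m*t), PV):
  t = 1.0000: CF_t = 3.600000, DF = 0.966184, PV = 3.478261
  t = 2.0000: CF_t = 103.600000, DF = 0.933511, PV = 96.711709
Price P = sum_t PV_t = 100.189969
Convexity numerator sum_t t*(t + 1/m) * CF_t / (1+y/m)^(m*t + 2):
  t = 1.0000: term = 6.493987
  t = 2.0000: term = 541.688489
Convexity = (1/P) * sum = 548.182476 / 100.189969 = 5.471431

Answer: Convexity = 5.4714


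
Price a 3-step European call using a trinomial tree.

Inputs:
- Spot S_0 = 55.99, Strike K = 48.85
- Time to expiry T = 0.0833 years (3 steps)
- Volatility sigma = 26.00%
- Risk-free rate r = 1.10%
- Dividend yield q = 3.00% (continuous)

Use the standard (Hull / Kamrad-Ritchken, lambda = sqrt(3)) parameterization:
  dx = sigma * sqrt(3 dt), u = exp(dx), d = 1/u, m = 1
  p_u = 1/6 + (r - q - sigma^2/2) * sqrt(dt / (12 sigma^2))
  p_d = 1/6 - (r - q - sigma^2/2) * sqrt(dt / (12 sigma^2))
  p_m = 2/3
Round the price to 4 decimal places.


dt = T/N = 0.027767; dx = sigma*sqrt(3*dt) = 0.075041
u = exp(dx) = 1.077928; d = 1/u = 0.927706
p_u = 0.156898, p_m = 0.666667, p_d = 0.176435
Discount per step: exp(-r*dt) = 0.999695
Stock lattice S(k, j) with j the centered position index:
  k=0: S(0,+0) = 55.9900
  k=1: S(1,-1) = 51.9423; S(1,+0) = 55.9900; S(1,+1) = 60.3532
  k=2: S(2,-2) = 48.1871; S(2,-1) = 51.9423; S(2,+0) = 55.9900; S(2,+1) = 60.3532; S(2,+2) = 65.0564
  k=3: S(3,-3) = 44.7035; S(3,-2) = 48.1871; S(3,-1) = 51.9423; S(3,+0) = 55.9900; S(3,+1) = 60.3532; S(3,+2) = 65.0564; S(3,+3) = 70.1261
Terminal payoffs V(N, j) = max(S_T - K, 0):
  V(3,-3) = 0.000000; V(3,-2) = 0.000000; V(3,-1) = 3.092253; V(3,+0) = 7.140000; V(3,+1) = 11.503179; V(3,+2) = 16.206372; V(3,+3) = 21.276073
Backward induction: V(k, j) = exp(-r*dt) * [p_u * V(k+1, j+1) + p_m * V(k+1, j) + p_d * V(k+1, j-1)]
  V(2,-2) = exp(-r*dt) * [p_u*3.092253 + p_m*0.000000 + p_d*0.000000] = 0.485020
  V(2,-1) = exp(-r*dt) * [p_u*7.140000 + p_m*3.092253 + p_d*0.000000] = 3.180783
  V(2,+0) = exp(-r*dt) * [p_u*11.503179 + p_m*7.140000 + p_d*3.092253] = 7.108238
  V(2,+1) = exp(-r*dt) * [p_u*16.206372 + p_m*11.503179 + p_d*7.140000] = 11.467779
  V(2,+2) = exp(-r*dt) * [p_u*21.276073 + p_m*16.206372 + p_d*11.503179] = 16.167050
  V(1,-1) = exp(-r*dt) * [p_u*7.108238 + p_m*3.180783 + p_d*0.485020] = 3.320351
  V(1,+0) = exp(-r*dt) * [p_u*11.467779 + p_m*7.108238 + p_d*3.180783] = 7.097132
  V(1,+1) = exp(-r*dt) * [p_u*16.167050 + p_m*11.467779 + p_d*7.108238] = 11.432417
  V(0,+0) = exp(-r*dt) * [p_u*11.432417 + p_m*7.097132 + p_d*3.320351] = 7.108801

Answer: Price = V(0,0) = 7.1088


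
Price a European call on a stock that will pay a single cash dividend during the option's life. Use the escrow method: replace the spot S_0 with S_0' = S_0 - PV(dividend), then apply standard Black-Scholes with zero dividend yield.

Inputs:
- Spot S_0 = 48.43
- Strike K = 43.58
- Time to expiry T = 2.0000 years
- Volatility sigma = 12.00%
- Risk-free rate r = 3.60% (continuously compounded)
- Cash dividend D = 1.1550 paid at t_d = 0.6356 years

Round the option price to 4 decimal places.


PV(D) = D * exp(-r * t_d) = 1.1550 * 0.97737820 = 1.12887182
S_0' = S_0 - PV(D) = 48.4300 - 1.12887182 = 47.30112818
d1 = (ln(S_0'/K) + (r + sigma^2/2)*T) / (sigma*sqrt(T)) = 0.99192832
d2 = d1 - sigma*sqrt(T) = 0.82222269
exp(-rT) = 0.93053090
N(d1) = 0.83938375; N(d2) = 0.79452492
C = S_0' * N(d1) - K * exp(-rT) * N(d2) = 47.30112818 * 0.83938375 - 43.5800 * 0.93053090 * 0.79452492 = 7.4838

Answer: Price = 7.4838


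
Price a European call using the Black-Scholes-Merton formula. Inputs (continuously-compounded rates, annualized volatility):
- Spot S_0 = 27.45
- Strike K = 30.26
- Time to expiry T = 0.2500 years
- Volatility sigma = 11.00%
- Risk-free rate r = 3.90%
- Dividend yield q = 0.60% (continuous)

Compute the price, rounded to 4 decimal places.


Answer: Price = 0.0348

Derivation:
d1 = (ln(S/K) + (r - q + 0.5*sigma^2) * T) / (sigma * sqrt(T)) = -1.59450983
d2 = d1 - sigma * sqrt(T) = -1.64950983
exp(-rT) = 0.99029738; exp(-qT) = 0.99850112
C = S_0 * exp(-qT) * N(d1) - K * exp(-rT) * N(d2)
N(d1) = 0.05541095; N(d2) = 0.04952162
C = 27.4500 * 0.99850112 * 0.05541095 - 30.2600 * 0.99029738 * 0.04952162 = 0.0348


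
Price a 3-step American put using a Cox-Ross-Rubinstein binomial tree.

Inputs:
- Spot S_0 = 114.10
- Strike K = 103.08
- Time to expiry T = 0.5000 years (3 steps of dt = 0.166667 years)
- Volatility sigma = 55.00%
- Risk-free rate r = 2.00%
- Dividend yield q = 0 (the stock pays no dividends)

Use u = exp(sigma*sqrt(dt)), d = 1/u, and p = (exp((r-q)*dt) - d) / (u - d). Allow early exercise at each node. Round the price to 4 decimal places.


dt = T/N = 0.166667
u = exp(sigma*sqrt(dt)) = 1.251742; d = 1/u = 0.798886
p = (exp((r-q)*dt) - d) / (u - d) = 0.451473
Discount per step: exp(-r*dt) = 0.996672
Stock lattice S(k, i) with i counting down-moves:
  k=0: S(0,0) = 114.1000
  k=1: S(1,0) = 142.8238; S(1,1) = 91.1529
  k=2: S(2,0) = 178.7786; S(2,1) = 114.1000; S(2,2) = 72.8208
  k=3: S(3,0) = 223.7848; S(3,1) = 142.8238; S(3,2) = 91.1529; S(3,3) = 58.1756
Terminal payoffs V(N, i) = max(K - S_T, 0):
  V(3,0) = 0.000000; V(3,1) = 0.000000; V(3,2) = 11.927065; V(3,3) = 44.904426
Backward induction: V(k, i) = exp(-r*dt) * [p * V(k+1, i) + (1-p) * V(k+1, i+1)]; then take max(V_cont, immediate exercise) for American.
  V(2,0) = exp(-r*dt) * [p*0.000000 + (1-p)*0.000000] = 0.000000; exercise = 0.000000; V(2,0) = max -> 0.000000
  V(2,1) = exp(-r*dt) * [p*0.000000 + (1-p)*11.927065] = 6.520540; exercise = 0.000000; V(2,1) = max -> 6.520540
  V(2,2) = exp(-r*dt) * [p*11.927065 + (1-p)*44.904426] = 29.916135; exercise = 30.259163; V(2,2) = max -> 30.259163
  V(1,0) = exp(-r*dt) * [p*0.000000 + (1-p)*6.520540] = 3.564787; exercise = 0.000000; V(1,0) = max -> 3.564787
  V(1,1) = exp(-r*dt) * [p*6.520540 + (1-p)*30.259163] = 19.476773; exercise = 11.927065; V(1,1) = max -> 19.476773
  V(0,0) = exp(-r*dt) * [p*3.564787 + (1-p)*19.476773] = 12.252025; exercise = 0.000000; V(0,0) = max -> 12.252025

Answer: Price = V(0,0) = 12.2520


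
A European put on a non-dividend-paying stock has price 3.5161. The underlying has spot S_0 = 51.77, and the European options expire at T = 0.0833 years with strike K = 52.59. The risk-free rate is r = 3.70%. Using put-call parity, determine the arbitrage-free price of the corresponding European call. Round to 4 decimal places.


Answer: Call price = 2.8579

Derivation:
Put-call parity: C - P = S_0 * exp(-qT) - K * exp(-rT).
S_0 * exp(-qT) = 51.7700 * 1.00000000 = 51.77000000
K * exp(-rT) = 52.5900 * 0.99692264 = 52.42816189
C = P + S*exp(-qT) - K*exp(-rT)
C = 3.5161 + 51.77000000 - 52.42816189 = 2.8579


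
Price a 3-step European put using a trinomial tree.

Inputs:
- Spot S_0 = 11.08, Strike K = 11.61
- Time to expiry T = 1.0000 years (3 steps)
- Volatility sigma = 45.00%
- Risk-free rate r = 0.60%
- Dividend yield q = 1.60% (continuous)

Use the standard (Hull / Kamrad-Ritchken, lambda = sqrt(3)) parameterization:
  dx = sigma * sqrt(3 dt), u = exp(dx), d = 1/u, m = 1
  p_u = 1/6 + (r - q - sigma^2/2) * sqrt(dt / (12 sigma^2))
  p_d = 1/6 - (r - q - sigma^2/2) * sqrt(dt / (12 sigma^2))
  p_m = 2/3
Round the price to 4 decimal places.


Answer: Price = V(0,0) = 2.2251

Derivation:
dt = T/N = 0.333333; dx = sigma*sqrt(3*dt) = 0.450000
u = exp(dx) = 1.568312; d = 1/u = 0.637628
p_u = 0.125463, p_m = 0.666667, p_d = 0.207870
Discount per step: exp(-r*dt) = 0.998002
Stock lattice S(k, j) with j the centered position index:
  k=0: S(0,+0) = 11.0800
  k=1: S(1,-1) = 7.0649; S(1,+0) = 11.0800; S(1,+1) = 17.3769
  k=2: S(2,-2) = 4.5048; S(2,-1) = 7.0649; S(2,+0) = 11.0800; S(2,+1) = 17.3769; S(2,+2) = 27.2524
  k=3: S(3,-3) = 2.8724; S(3,-2) = 4.5048; S(3,-1) = 7.0649; S(3,+0) = 11.0800; S(3,+1) = 17.3769; S(3,+2) = 27.2524; S(3,+3) = 42.7403
Terminal payoffs V(N, j) = max(K - S_T, 0):
  V(3,-3) = 8.737618; V(3,-2) = 7.105208; V(3,-1) = 4.545080; V(3,+0) = 0.530000; V(3,+1) = 0.000000; V(3,+2) = 0.000000; V(3,+3) = 0.000000
Backward induction: V(k, j) = exp(-r*dt) * [p_u * V(k+1, j+1) + p_m * V(k+1, j) + p_d * V(k+1, j-1)]
  V(2,-2) = exp(-r*dt) * [p_u*4.545080 + p_m*7.105208 + p_d*8.737618] = 7.109104
  V(2,-1) = exp(-r*dt) * [p_u*0.530000 + p_m*4.545080 + p_d*7.105208] = 4.564373
  V(2,+0) = exp(-r*dt) * [p_u*0.000000 + p_m*0.530000 + p_d*4.545080] = 1.295527
  V(2,+1) = exp(-r*dt) * [p_u*0.000000 + p_m*0.000000 + p_d*0.530000] = 0.109951
  V(2,+2) = exp(-r*dt) * [p_u*0.000000 + p_m*0.000000 + p_d*0.000000] = 0.000000
  V(1,-1) = exp(-r*dt) * [p_u*1.295527 + p_m*4.564373 + p_d*7.109104] = 4.673871
  V(1,+0) = exp(-r*dt) * [p_u*0.109951 + p_m*1.295527 + p_d*4.564373] = 1.822629
  V(1,+1) = exp(-r*dt) * [p_u*0.000000 + p_m*0.109951 + p_d*1.295527] = 0.341918
  V(0,+0) = exp(-r*dt) * [p_u*0.341918 + p_m*1.822629 + p_d*4.673871] = 2.225088


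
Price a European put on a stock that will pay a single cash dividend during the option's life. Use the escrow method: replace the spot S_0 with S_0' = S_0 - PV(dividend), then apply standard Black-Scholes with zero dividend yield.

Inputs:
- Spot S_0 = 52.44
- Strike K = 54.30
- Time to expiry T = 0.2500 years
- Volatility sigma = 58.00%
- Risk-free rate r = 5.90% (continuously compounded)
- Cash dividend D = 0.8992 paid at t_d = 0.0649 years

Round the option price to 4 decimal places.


Answer: Price = 7.0856

Derivation:
PV(D) = D * exp(-r * t_d) = 0.8992 * 0.99617822 = 0.89576346
S_0' = S_0 - PV(D) = 52.4400 - 0.89576346 = 51.54423654
d1 = (ln(S_0'/K) + (r + sigma^2/2)*T) / (sigma*sqrt(T)) = 0.01626267
d2 = d1 - sigma*sqrt(T) = -0.27373733
exp(-rT) = 0.98535825
N(-d1) = 0.49351242; N(-d2) = 0.60785676
P = K * exp(-rT) * N(-d2) - S_0' * N(-d1) = 54.3000 * 0.98535825 * 0.60785676 - 51.54423654 * 0.49351242 = 7.0856


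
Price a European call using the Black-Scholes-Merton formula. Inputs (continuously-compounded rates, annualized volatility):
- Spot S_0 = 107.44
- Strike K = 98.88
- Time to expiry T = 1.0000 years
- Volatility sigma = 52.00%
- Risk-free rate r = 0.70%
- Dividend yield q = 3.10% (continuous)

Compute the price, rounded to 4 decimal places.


d1 = (ln(S/K) + (r - q + 0.5*sigma^2) * T) / (sigma * sqrt(T)) = 0.37351069
d2 = d1 - sigma * sqrt(T) = -0.14648931
exp(-rT) = 0.99302444; exp(-qT) = 0.96947557
C = S_0 * exp(-qT) * N(d1) - K * exp(-rT) * N(d2)
N(d1) = 0.64561580; N(d2) = 0.44176756
C = 107.4400 * 0.96947557 * 0.64561580 - 98.8800 * 0.99302444 * 0.44176756 = 23.8704

Answer: Price = 23.8704


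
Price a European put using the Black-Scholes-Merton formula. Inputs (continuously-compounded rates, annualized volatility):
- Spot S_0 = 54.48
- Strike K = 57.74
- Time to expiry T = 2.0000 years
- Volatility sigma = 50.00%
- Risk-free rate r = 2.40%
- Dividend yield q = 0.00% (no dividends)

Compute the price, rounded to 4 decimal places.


Answer: Price = 15.4093

Derivation:
d1 = (ln(S/K) + (r - q + 0.5*sigma^2) * T) / (sigma * sqrt(T)) = 0.33924648
d2 = d1 - sigma * sqrt(T) = -0.36786030
exp(-rT) = 0.95313379; exp(-qT) = 1.00000000
P = K * exp(-rT) * N(-d2) - S_0 * exp(-qT) * N(-d1)
N(-d1) = 0.36721203; N(-d2) = 0.64351130
P = 57.7400 * 0.95313379 * 0.64351130 - 54.4800 * 1.00000000 * 0.36721203 = 15.4093


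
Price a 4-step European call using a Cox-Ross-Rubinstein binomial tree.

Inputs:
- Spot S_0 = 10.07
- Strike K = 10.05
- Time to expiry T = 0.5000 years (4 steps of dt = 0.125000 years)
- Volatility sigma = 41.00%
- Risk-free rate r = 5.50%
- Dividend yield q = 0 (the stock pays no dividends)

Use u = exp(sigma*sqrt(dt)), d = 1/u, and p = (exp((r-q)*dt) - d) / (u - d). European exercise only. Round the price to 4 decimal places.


dt = T/N = 0.125000
u = exp(sigma*sqrt(dt)) = 1.155990; d = 1/u = 0.865060
p = (exp((r-q)*dt) - d) / (u - d) = 0.487537
Discount per step: exp(-r*dt) = 0.993149
Stock lattice S(k, i) with i counting down-moves:
  k=0: S(0,0) = 10.0700
  k=1: S(1,0) = 11.6408; S(1,1) = 8.7112
  k=2: S(2,0) = 13.4567; S(2,1) = 10.0700; S(2,2) = 7.5357
  k=3: S(3,0) = 15.5558; S(3,1) = 11.6408; S(3,2) = 8.7112; S(3,3) = 6.5188
  k=4: S(4,0) = 17.9823; S(4,1) = 13.4567; S(4,2) = 10.0700; S(4,3) = 7.5357; S(4,4) = 5.6391
Terminal payoffs V(N, i) = max(S_T - K, 0):
  V(4,0) = 7.932306; V(4,1) = 3.406665; V(4,2) = 0.020000; V(4,3) = 0.000000; V(4,4) = 0.000000
Backward induction: V(k, i) = exp(-r*dt) * [p * V(k+1, i) + (1-p) * V(k+1, i+1)].
  V(3,0) = exp(-r*dt) * [p*7.932306 + (1-p)*3.406665] = 5.574623
  V(3,1) = exp(-r*dt) * [p*3.406665 + (1-p)*0.020000] = 1.659673
  V(3,2) = exp(-r*dt) * [p*0.020000 + (1-p)*0.000000] = 0.009684
  V(3,3) = exp(-r*dt) * [p*0.000000 + (1-p)*0.000000] = 0.000000
  V(2,0) = exp(-r*dt) * [p*5.574623 + (1-p)*1.659673] = 3.543906
  V(2,1) = exp(-r*dt) * [p*1.659673 + (1-p)*0.009684] = 0.808536
  V(2,2) = exp(-r*dt) * [p*0.009684 + (1-p)*0.000000] = 0.004689
  V(1,0) = exp(-r*dt) * [p*3.543906 + (1-p)*0.808536] = 2.127453
  V(1,1) = exp(-r*dt) * [p*0.808536 + (1-p)*0.004689] = 0.393877
  V(0,0) = exp(-r*dt) * [p*2.127453 + (1-p)*0.393877] = 1.230569

Answer: Price = V(0,0) = 1.2306


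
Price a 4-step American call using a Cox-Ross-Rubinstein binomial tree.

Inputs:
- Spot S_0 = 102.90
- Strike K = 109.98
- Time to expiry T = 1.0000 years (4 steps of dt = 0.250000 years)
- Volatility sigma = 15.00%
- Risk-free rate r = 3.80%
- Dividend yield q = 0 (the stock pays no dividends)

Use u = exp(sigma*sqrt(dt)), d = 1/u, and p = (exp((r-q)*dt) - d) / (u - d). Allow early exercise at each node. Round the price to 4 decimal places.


Answer: Price = V(0,0) = 5.1670

Derivation:
dt = T/N = 0.250000
u = exp(sigma*sqrt(dt)) = 1.077884; d = 1/u = 0.927743
p = (exp((r-q)*dt) - d) / (u - d) = 0.544834
Discount per step: exp(-r*dt) = 0.990545
Stock lattice S(k, i) with i counting down-moves:
  k=0: S(0,0) = 102.9000
  k=1: S(1,0) = 110.9143; S(1,1) = 95.4648
  k=2: S(2,0) = 119.5527; S(2,1) = 102.9000; S(2,2) = 88.5669
  k=3: S(3,0) = 128.8640; S(3,1) = 110.9143; S(3,2) = 95.4648; S(3,3) = 82.1673
  k=4: S(4,0) = 138.9005; S(4,1) = 119.5527; S(4,2) = 102.9000; S(4,3) = 88.5669; S(4,4) = 76.2302
Terminal payoffs V(N, i) = max(S_T - K, 0):
  V(4,0) = 28.920471; V(4,1) = 9.572744; V(4,2) = 0.000000; V(4,3) = 0.000000; V(4,4) = 0.000000
Backward induction: V(k, i) = exp(-r*dt) * [p * V(k+1, i) + (1-p) * V(k+1, i+1)]; then take max(V_cont, immediate exercise) for American.
  V(3,0) = exp(-r*dt) * [p*28.920471 + (1-p)*9.572744] = 19.923870; exercise = 18.884007; V(3,0) = max -> 19.923870
  V(3,1) = exp(-r*dt) * [p*9.572744 + (1-p)*0.000000] = 5.166246; exercise = 0.934279; V(3,1) = max -> 5.166246
  V(3,2) = exp(-r*dt) * [p*0.000000 + (1-p)*0.000000] = 0.000000; exercise = 0.000000; V(3,2) = max -> 0.000000
  V(3,3) = exp(-r*dt) * [p*0.000000 + (1-p)*0.000000] = 0.000000; exercise = 0.000000; V(3,3) = max -> 0.000000
  V(2,0) = exp(-r*dt) * [p*19.923870 + (1-p)*5.166246] = 13.081836; exercise = 9.572744; V(2,0) = max -> 13.081836
  V(2,1) = exp(-r*dt) * [p*5.166246 + (1-p)*0.000000] = 2.788134; exercise = 0.000000; V(2,1) = max -> 2.788134
  V(2,2) = exp(-r*dt) * [p*0.000000 + (1-p)*0.000000] = 0.000000; exercise = 0.000000; V(2,2) = max -> 0.000000
  V(1,0) = exp(-r*dt) * [p*13.081836 + (1-p)*2.788134] = 8.317107; exercise = 0.934279; V(1,0) = max -> 8.317107
  V(1,1) = exp(-r*dt) * [p*2.788134 + (1-p)*0.000000] = 1.504708; exercise = 0.000000; V(1,1) = max -> 1.504708
  V(0,0) = exp(-r*dt) * [p*8.317107 + (1-p)*1.504708] = 5.167016; exercise = 0.000000; V(0,0) = max -> 5.167016


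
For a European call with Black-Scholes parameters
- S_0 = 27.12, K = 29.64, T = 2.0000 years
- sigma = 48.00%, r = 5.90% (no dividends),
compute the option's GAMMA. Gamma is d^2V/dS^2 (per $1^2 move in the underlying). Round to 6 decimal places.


d1 = 0.3823483441; d2 = -0.2964741658
phi(d1) = 0.3708217977; exp(-qT) = 1.0000000000; exp(-rT) = 0.8886960526
Gamma = exp(-qT) * phi(d1) / (S * sigma * sqrt(T)) = 1.0000000000 * 0.3708217977 / (27.1200 * 0.4800 * 1.4142135624) = 0.020143

Answer: Gamma = 0.020143


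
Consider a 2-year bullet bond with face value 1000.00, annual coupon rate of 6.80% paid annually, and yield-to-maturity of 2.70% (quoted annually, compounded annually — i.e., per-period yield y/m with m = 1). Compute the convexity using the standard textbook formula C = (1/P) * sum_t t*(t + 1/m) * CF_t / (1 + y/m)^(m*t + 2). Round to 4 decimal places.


Answer: Convexity = 5.4559

Derivation:
Coupon per period c = face * coupon_rate / m = 68.000000
Periods per year m = 1; per-period yield y/m = 0.027000
Number of cashflows N = 2
Cashflows (t years, CF_t, discount factor 1/(1+y/m)^(m*t), PV):
  t = 1.0000: CF_t = 68.000000, DF = 0.973710, PV = 66.212269
  t = 2.0000: CF_t = 1068.000000, DF = 0.948111, PV = 1012.582379
Price P = sum_t PV_t = 1078.794648
Convexity numerator sum_t t*(t + 1/m) * CF_t / (1+y/m)^(m*t + 2):
  t = 1.0000: term = 125.553140
  t = 2.0000: term = 5760.241990
Convexity = (1/P) * sum = 5885.795130 / 1078.794648 = 5.455899


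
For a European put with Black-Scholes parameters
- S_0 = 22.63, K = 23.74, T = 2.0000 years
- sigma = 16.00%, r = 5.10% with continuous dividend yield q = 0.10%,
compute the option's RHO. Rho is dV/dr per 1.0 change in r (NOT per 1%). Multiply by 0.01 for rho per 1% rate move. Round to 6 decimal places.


d1 = 0.3434553333; d2 = 0.1171811633
phi(d1) = 0.3760928156; exp(-qT) = 0.9980019987; exp(-rT) = 0.9030295517
N(-d2) = 0.4533582468
Rho = -K*T*exp(-rT)*N(-d2) = -23.7400 * 2.0000 * 0.9030295517 * 0.4533582468 = -19.438117

Answer: Rho = -19.438117


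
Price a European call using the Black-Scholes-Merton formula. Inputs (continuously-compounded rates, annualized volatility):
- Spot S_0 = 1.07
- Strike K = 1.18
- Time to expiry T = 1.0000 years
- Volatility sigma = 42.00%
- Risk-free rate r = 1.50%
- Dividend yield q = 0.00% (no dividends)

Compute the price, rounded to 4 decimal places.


d1 = (ln(S/K) + (r - q + 0.5*sigma^2) * T) / (sigma * sqrt(T)) = 0.01272431
d2 = d1 - sigma * sqrt(T) = -0.40727569
exp(-rT) = 0.98511194; exp(-qT) = 1.00000000
C = S_0 * exp(-qT) * N(d1) - K * exp(-rT) * N(d2)
N(d1) = 0.50507613; N(d2) = 0.34190276
C = 1.0700 * 1.00000000 * 0.50507613 - 1.1800 * 0.98511194 * 0.34190276 = 0.1430

Answer: Price = 0.1430


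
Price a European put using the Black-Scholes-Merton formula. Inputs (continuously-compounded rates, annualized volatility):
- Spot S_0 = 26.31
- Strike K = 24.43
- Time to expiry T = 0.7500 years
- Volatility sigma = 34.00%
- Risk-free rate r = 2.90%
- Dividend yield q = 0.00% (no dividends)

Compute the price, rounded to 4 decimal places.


d1 = (ln(S/K) + (r - q + 0.5*sigma^2) * T) / (sigma * sqrt(T)) = 0.47287436
d2 = d1 - sigma * sqrt(T) = 0.17842572
exp(-rT) = 0.97848483; exp(-qT) = 1.00000000
P = K * exp(-rT) * N(-d2) - S_0 * exp(-qT) * N(-d1)
N(-d1) = 0.31815141; N(-d2) = 0.42919433
P = 24.4300 * 0.97848483 * 0.42919433 - 26.3100 * 1.00000000 * 0.31815141 = 1.8891

Answer: Price = 1.8891


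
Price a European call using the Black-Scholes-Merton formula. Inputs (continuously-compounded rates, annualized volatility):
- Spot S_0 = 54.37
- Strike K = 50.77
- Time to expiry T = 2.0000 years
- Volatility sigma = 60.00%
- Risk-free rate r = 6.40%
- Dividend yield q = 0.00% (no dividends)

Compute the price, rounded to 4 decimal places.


Answer: Price = 21.5309

Derivation:
d1 = (ln(S/K) + (r - q + 0.5*sigma^2) * T) / (sigma * sqrt(T)) = 0.65584967
d2 = d1 - sigma * sqrt(T) = -0.19267846
exp(-rT) = 0.87985338; exp(-qT) = 1.00000000
C = S_0 * exp(-qT) * N(d1) - K * exp(-rT) * N(d2)
N(d1) = 0.74403957; N(d2) = 0.42360540
C = 54.3700 * 1.00000000 * 0.74403957 - 50.7700 * 0.87985338 * 0.42360540 = 21.5309


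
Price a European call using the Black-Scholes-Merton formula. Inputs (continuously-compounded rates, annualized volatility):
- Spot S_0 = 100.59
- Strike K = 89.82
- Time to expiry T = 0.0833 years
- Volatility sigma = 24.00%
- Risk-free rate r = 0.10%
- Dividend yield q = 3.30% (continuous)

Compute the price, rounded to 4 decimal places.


d1 = (ln(S/K) + (r - q + 0.5*sigma^2) * T) / (sigma * sqrt(T)) = 1.63103218
d2 = d1 - sigma * sqrt(T) = 1.56176400
exp(-rT) = 0.99991670; exp(-qT) = 0.99725487
C = S_0 * exp(-qT) * N(d1) - K * exp(-rT) * N(d2)
N(d1) = 0.94855823; N(d2) = 0.94082820
C = 100.5900 * 0.99725487 * 0.94855823 - 89.8200 * 0.99991670 * 0.94082820 = 10.6554

Answer: Price = 10.6554


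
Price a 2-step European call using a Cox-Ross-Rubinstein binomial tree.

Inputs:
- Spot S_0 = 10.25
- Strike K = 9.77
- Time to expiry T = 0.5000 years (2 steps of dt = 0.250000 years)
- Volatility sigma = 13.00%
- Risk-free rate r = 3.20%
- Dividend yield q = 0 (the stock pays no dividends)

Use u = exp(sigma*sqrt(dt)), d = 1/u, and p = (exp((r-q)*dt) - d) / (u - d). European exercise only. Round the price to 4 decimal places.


Answer: Price = V(0,0) = 0.7915

Derivation:
dt = T/N = 0.250000
u = exp(sigma*sqrt(dt)) = 1.067159; d = 1/u = 0.937067
p = (exp((r-q)*dt) - d) / (u - d) = 0.545498
Discount per step: exp(-r*dt) = 0.992032
Stock lattice S(k, i) with i counting down-moves:
  k=0: S(0,0) = 10.2500
  k=1: S(1,0) = 10.9384; S(1,1) = 9.6049
  k=2: S(2,0) = 11.6730; S(2,1) = 10.2500; S(2,2) = 9.0005
Terminal payoffs V(N, i) = max(S_T - K, 0):
  V(2,0) = 1.902991; V(2,1) = 0.480000; V(2,2) = 0.000000
Backward induction: V(k, i) = exp(-r*dt) * [p * V(k+1, i) + (1-p) * V(k+1, i+1)].
  V(1,0) = exp(-r*dt) * [p*1.902991 + (1-p)*0.480000] = 1.246228
  V(1,1) = exp(-r*dt) * [p*0.480000 + (1-p)*0.000000] = 0.259752
  V(0,0) = exp(-r*dt) * [p*1.246228 + (1-p)*0.259752] = 0.791515


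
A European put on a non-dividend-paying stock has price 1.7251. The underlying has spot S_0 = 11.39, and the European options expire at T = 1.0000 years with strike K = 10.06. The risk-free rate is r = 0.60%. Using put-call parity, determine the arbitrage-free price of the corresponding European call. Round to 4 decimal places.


Put-call parity: C - P = S_0 * exp(-qT) - K * exp(-rT).
S_0 * exp(-qT) = 11.3900 * 1.00000000 = 11.39000000
K * exp(-rT) = 10.0600 * 0.99401796 = 9.99982072
C = P + S*exp(-qT) - K*exp(-rT)
C = 1.7251 + 11.39000000 - 9.99982072 = 3.1153

Answer: Call price = 3.1153


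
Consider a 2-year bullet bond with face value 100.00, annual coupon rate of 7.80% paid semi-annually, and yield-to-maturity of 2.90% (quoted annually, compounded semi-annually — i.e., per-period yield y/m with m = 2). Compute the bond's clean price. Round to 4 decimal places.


Coupon per period c = face * coupon_rate / m = 3.900000
Periods per year m = 2; per-period yield y/m = 0.014500
Number of cashflows N = 4
Cashflows (t years, CF_t, discount factor 1/(1+y/m)^(m*t), PV):
  t = 0.5000: CF_t = 3.900000, DF = 0.985707, PV = 3.844258
  t = 1.0000: CF_t = 3.900000, DF = 0.971619, PV = 3.789313
  t = 1.5000: CF_t = 3.900000, DF = 0.957732, PV = 3.735153
  t = 2.0000: CF_t = 103.900000, DF = 0.944043, PV = 98.086072
Price P = sum_t PV_t = 109.454797

Answer: Price = 109.4548


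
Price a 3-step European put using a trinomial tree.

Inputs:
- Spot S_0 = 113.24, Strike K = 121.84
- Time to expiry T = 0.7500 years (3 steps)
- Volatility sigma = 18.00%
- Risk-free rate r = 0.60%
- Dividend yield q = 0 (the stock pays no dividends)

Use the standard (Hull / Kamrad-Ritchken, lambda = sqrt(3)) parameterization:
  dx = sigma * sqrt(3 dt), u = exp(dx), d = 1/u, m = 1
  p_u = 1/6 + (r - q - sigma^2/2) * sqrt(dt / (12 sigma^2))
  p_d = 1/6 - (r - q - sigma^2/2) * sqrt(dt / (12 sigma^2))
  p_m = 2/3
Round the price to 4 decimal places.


dt = T/N = 0.250000; dx = sigma*sqrt(3*dt) = 0.155885
u = exp(dx) = 1.168691; d = 1/u = 0.855658
p_u = 0.158488, p_m = 0.666667, p_d = 0.174846
Discount per step: exp(-r*dt) = 0.998501
Stock lattice S(k, j) with j the centered position index:
  k=0: S(0,+0) = 113.2400
  k=1: S(1,-1) = 96.8947; S(1,+0) = 113.2400; S(1,+1) = 132.3426
  k=2: S(2,-2) = 82.9087; S(2,-1) = 96.8947; S(2,+0) = 113.2400; S(2,+1) = 132.3426; S(2,+2) = 154.6676
  k=3: S(3,-3) = 70.9415; S(3,-2) = 82.9087; S(3,-1) = 96.8947; S(3,+0) = 113.2400; S(3,+1) = 132.3426; S(3,+2) = 154.6676; S(3,+3) = 180.7587
Terminal payoffs V(N, j) = max(K - S_T, 0):
  V(3,-3) = 50.898489; V(3,-2) = 38.931274; V(3,-1) = 24.945294; V(3,+0) = 8.600000; V(3,+1) = 0.000000; V(3,+2) = 0.000000; V(3,+3) = 0.000000
Backward induction: V(k, j) = exp(-r*dt) * [p_u * V(k+1, j+1) + p_m * V(k+1, j) + p_d * V(k+1, j-1)]
  V(2,-2) = exp(-r*dt) * [p_u*24.945294 + p_m*38.931274 + p_d*50.898489] = 38.748921
  V(2,-1) = exp(-r*dt) * [p_u*8.600000 + p_m*24.945294 + p_d*38.931274] = 24.762986
  V(2,+0) = exp(-r*dt) * [p_u*0.000000 + p_m*8.600000 + p_d*24.945294] = 10.079782
  V(2,+1) = exp(-r*dt) * [p_u*0.000000 + p_m*0.000000 + p_d*8.600000] = 1.501420
  V(2,+2) = exp(-r*dt) * [p_u*0.000000 + p_m*0.000000 + p_d*0.000000] = 0.000000
  V(1,-1) = exp(-r*dt) * [p_u*10.079782 + p_m*24.762986 + p_d*38.748921] = 24.843969
  V(1,+0) = exp(-r*dt) * [p_u*1.501420 + p_m*10.079782 + p_d*24.762986] = 11.270596
  V(1,+1) = exp(-r*dt) * [p_u*0.000000 + p_m*1.501420 + p_d*10.079782] = 2.759212
  V(0,+0) = exp(-r*dt) * [p_u*2.759212 + p_m*11.270596 + p_d*24.843969] = 12.276467

Answer: Price = V(0,0) = 12.2765


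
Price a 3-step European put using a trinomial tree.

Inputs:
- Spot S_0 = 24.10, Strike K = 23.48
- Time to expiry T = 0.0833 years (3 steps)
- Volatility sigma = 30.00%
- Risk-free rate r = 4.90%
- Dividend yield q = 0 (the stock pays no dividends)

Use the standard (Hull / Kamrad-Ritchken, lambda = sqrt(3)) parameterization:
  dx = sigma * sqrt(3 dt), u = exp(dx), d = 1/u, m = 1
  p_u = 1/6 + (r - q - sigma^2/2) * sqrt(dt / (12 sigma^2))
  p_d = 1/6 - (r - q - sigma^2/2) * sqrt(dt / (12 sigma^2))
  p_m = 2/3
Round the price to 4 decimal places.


dt = T/N = 0.027767; dx = sigma*sqrt(3*dt) = 0.086585
u = exp(dx) = 1.090444; d = 1/u = 0.917057
p_u = 0.167308, p_m = 0.666667, p_d = 0.166025
Discount per step: exp(-r*dt) = 0.998640
Stock lattice S(k, j) with j the centered position index:
  k=0: S(0,+0) = 24.1000
  k=1: S(1,-1) = 22.1011; S(1,+0) = 24.1000; S(1,+1) = 26.2797
  k=2: S(2,-2) = 20.2680; S(2,-1) = 22.1011; S(2,+0) = 24.1000; S(2,+1) = 26.2797; S(2,+2) = 28.6566
  k=3: S(3,-3) = 18.5869; S(3,-2) = 20.2680; S(3,-1) = 22.1011; S(3,+0) = 24.1000; S(3,+1) = 26.2797; S(3,+2) = 28.6566; S(3,+3) = 31.2484
Terminal payoffs V(N, j) = max(K - S_T, 0):
  V(3,-3) = 4.893116; V(3,-2) = 3.212038; V(3,-1) = 1.378917; V(3,+0) = 0.000000; V(3,+1) = 0.000000; V(3,+2) = 0.000000; V(3,+3) = 0.000000
Backward induction: V(k, j) = exp(-r*dt) * [p_u * V(k+1, j+1) + p_m * V(k+1, j) + p_d * V(k+1, j-1)]
  V(2,-2) = exp(-r*dt) * [p_u*1.378917 + p_m*3.212038 + p_d*4.893116] = 3.180114
  V(2,-1) = exp(-r*dt) * [p_u*0.000000 + p_m*1.378917 + p_d*3.212038] = 1.450582
  V(2,+0) = exp(-r*dt) * [p_u*0.000000 + p_m*0.000000 + p_d*1.378917] = 0.228624
  V(2,+1) = exp(-r*dt) * [p_u*0.000000 + p_m*0.000000 + p_d*0.000000] = 0.000000
  V(2,+2) = exp(-r*dt) * [p_u*0.000000 + p_m*0.000000 + p_d*0.000000] = 0.000000
  V(1,-1) = exp(-r*dt) * [p_u*0.228624 + p_m*1.450582 + p_d*3.180114] = 1.531200
  V(1,+0) = exp(-r*dt) * [p_u*0.000000 + p_m*0.228624 + p_d*1.450582] = 0.392715
  V(1,+1) = exp(-r*dt) * [p_u*0.000000 + p_m*0.000000 + p_d*0.228624] = 0.037906
  V(0,+0) = exp(-r*dt) * [p_u*0.037906 + p_m*0.392715 + p_d*1.531200] = 0.521659

Answer: Price = V(0,0) = 0.5217


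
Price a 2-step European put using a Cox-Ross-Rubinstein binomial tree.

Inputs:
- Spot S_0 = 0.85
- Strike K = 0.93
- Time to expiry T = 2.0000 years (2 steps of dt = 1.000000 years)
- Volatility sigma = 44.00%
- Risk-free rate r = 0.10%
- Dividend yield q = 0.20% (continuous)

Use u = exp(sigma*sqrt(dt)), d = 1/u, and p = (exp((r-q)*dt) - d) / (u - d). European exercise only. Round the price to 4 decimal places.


dt = T/N = 1.000000
u = exp(sigma*sqrt(dt)) = 1.552707; d = 1/u = 0.644036
p = (exp((r-q)*dt) - d) / (u - d) = 0.390641
Discount per step: exp(-r*dt) = 0.999000
Stock lattice S(k, i) with i counting down-moves:
  k=0: S(0,0) = 0.8500
  k=1: S(1,0) = 1.3198; S(1,1) = 0.5474
  k=2: S(2,0) = 2.0493; S(2,1) = 0.8500; S(2,2) = 0.3526
Terminal payoffs V(N, i) = max(K - S_T, 0):
  V(2,0) = 0.000000; V(2,1) = 0.080000; V(2,2) = 0.577435
Backward induction: V(k, i) = exp(-r*dt) * [p * V(k+1, i) + (1-p) * V(k+1, i+1)].
  V(1,0) = exp(-r*dt) * [p*0.000000 + (1-p)*0.080000] = 0.048700
  V(1,1) = exp(-r*dt) * [p*0.080000 + (1-p)*0.577435] = 0.382733
  V(0,0) = exp(-r*dt) * [p*0.048700 + (1-p)*0.382733] = 0.251994

Answer: Price = V(0,0) = 0.2520


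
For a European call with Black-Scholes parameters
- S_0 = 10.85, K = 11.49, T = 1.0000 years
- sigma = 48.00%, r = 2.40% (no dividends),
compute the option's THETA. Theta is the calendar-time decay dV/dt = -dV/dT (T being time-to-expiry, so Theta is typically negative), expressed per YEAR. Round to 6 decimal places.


d1 = 0.1705999753; d2 = -0.3094000247
phi(d1) = 0.3931788392; exp(-qT) = 1.0000000000; exp(-rT) = 0.9762857098
Theta = -S*exp(-qT)*phi(d1)*sigma/(2*sqrt(T)) - r*K*exp(-rT)*N(d2) + q*S*exp(-qT)*N(d1)
N(d1) = 0.5677308413; N(d2) = 0.3785086258; sqrt(T) = 1.0000000000
Term 1 = -10.8500 * 1.0000000000 * 0.3931788392 * 0.4800 / (2 * 1.0000000000) = -1.0238376973
Term 2 = -0.0240 * 11.4900 * 0.9762857098 * 0.3785086258 = -0.1019022994
Term 3 = 0 (no dividend yield, q = 0)
Theta = -1.0238376973 + (-0.1019022994) + (0.0000000000) = -1.125740

Answer: Theta = -1.125740


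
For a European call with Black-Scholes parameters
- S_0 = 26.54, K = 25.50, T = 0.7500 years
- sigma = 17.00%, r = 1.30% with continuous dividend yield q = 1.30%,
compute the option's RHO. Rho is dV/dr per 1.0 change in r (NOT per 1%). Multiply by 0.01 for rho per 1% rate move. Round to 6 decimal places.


d1 = 0.3451337198; d2 = 0.1979094012
phi(d1) = 0.3758755496; exp(-qT) = 0.9902973771; exp(-rT) = 0.9902973771
N(d2) = 0.5784420257
Rho = K*T*exp(-rT)*N(d2) = 25.5000 * 0.7500 * 0.9902973771 * 0.5784420257 = 10.955366

Answer: Rho = 10.955366


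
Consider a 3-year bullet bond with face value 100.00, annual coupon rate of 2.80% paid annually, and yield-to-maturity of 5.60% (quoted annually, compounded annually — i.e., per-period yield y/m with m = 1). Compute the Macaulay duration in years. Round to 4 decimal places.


Coupon per period c = face * coupon_rate / m = 2.800000
Periods per year m = 1; per-period yield y/m = 0.056000
Number of cashflows N = 3
Cashflows (t years, CF_t, discount factor 1/(1+y/m)^(m*t), PV):
  t = 1.0000: CF_t = 2.800000, DF = 0.946970, PV = 2.651515
  t = 2.0000: CF_t = 2.800000, DF = 0.896752, PV = 2.510904
  t = 3.0000: CF_t = 102.800000, DF = 0.849197, PV = 87.297410
Price P = sum_t PV_t = 92.459830
Macaulay numerator sum_t t * PV_t:
  t * PV_t at t = 1.0000: 2.651515
  t * PV_t at t = 2.0000: 5.021809
  t * PV_t at t = 3.0000: 261.892231
Macaulay duration D = (sum_t t * PV_t) / P = 269.565555 / 92.459830 = 2.915488

Answer: Macaulay duration = 2.9155 years


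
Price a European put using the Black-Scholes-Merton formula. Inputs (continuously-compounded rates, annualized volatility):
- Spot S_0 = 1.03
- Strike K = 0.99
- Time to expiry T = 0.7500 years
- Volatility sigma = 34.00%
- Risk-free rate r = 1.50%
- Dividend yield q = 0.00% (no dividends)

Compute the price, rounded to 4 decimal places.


d1 = (ln(S/K) + (r - q + 0.5*sigma^2) * T) / (sigma * sqrt(T)) = 0.31995101
d2 = d1 - sigma * sqrt(T) = 0.02550237
exp(-rT) = 0.98881304; exp(-qT) = 1.00000000
P = K * exp(-rT) * N(-d2) - S_0 * exp(-qT) * N(-d1)
N(-d1) = 0.37450274; N(-d2) = 0.48982713
P = 0.9900 * 0.98881304 * 0.48982713 - 1.0300 * 1.00000000 * 0.37450274 = 0.0938

Answer: Price = 0.0938


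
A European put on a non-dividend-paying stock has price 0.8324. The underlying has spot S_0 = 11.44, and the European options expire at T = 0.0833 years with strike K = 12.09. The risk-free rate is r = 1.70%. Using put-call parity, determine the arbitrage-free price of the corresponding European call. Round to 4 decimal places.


Answer: Call price = 0.1995

Derivation:
Put-call parity: C - P = S_0 * exp(-qT) - K * exp(-rT).
S_0 * exp(-qT) = 11.4400 * 1.00000000 = 11.44000000
K * exp(-rT) = 12.0900 * 0.99858490 = 12.07289147
C = P + S*exp(-qT) - K*exp(-rT)
C = 0.8324 + 11.44000000 - 12.07289147 = 0.1995


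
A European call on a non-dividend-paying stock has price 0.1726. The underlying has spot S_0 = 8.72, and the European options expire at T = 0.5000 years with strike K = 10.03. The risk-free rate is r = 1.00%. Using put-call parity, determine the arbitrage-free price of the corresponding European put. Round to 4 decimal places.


Answer: Put price = 1.4326

Derivation:
Put-call parity: C - P = S_0 * exp(-qT) - K * exp(-rT).
S_0 * exp(-qT) = 8.7200 * 1.00000000 = 8.72000000
K * exp(-rT) = 10.0300 * 0.99501248 = 9.97997517
P = C - S*exp(-qT) + K*exp(-rT)
P = 0.1726 - 8.72000000 + 9.97997517 = 1.4326


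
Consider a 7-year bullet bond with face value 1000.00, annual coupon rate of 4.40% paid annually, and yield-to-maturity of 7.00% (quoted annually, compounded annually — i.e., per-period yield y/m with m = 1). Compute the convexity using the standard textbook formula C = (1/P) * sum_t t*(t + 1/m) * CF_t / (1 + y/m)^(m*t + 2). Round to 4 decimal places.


Answer: Convexity = 40.6269

Derivation:
Coupon per period c = face * coupon_rate / m = 44.000000
Periods per year m = 1; per-period yield y/m = 0.070000
Number of cashflows N = 7
Cashflows (t years, CF_t, discount factor 1/(1+y/m)^(m*t), PV):
  t = 1.0000: CF_t = 44.000000, DF = 0.934579, PV = 41.121495
  t = 2.0000: CF_t = 44.000000, DF = 0.873439, PV = 38.431304
  t = 3.0000: CF_t = 44.000000, DF = 0.816298, PV = 35.917107
  t = 4.0000: CF_t = 44.000000, DF = 0.762895, PV = 33.567389
  t = 5.0000: CF_t = 44.000000, DF = 0.712986, PV = 31.371392
  t = 6.0000: CF_t = 44.000000, DF = 0.666342, PV = 29.319058
  t = 7.0000: CF_t = 1044.000000, DF = 0.622750, PV = 650.150731
Price P = sum_t PV_t = 859.878476
Convexity numerator sum_t t*(t + 1/m) * CF_t / (1+y/m)^(m*t + 2):
  t = 1.0000: term = 71.834213
  t = 2.0000: term = 201.404336
  t = 3.0000: term = 376.456703
  t = 4.0000: term = 586.381157
  t = 5.0000: term = 822.029659
  t = 6.0000: term = 1075.552825
  t = 7.0000: term = 31800.542326
Convexity = (1/P) * sum = 34934.201220 / 859.878476 = 40.626905


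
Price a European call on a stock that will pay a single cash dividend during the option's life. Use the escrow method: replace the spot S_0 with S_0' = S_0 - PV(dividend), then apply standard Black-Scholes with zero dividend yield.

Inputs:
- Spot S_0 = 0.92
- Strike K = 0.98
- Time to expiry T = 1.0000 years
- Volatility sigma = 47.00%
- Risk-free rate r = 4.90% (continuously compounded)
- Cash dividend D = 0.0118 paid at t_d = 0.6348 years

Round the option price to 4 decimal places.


PV(D) = D * exp(-r * t_d) = 0.0118 * 0.96937359 = 0.01143861
S_0' = S_0 - PV(D) = 0.9200 - 0.01143861 = 0.90856139
d1 = (ln(S_0'/K) + (r + sigma^2/2)*T) / (sigma*sqrt(T)) = 0.17821253
d2 = d1 - sigma*sqrt(T) = -0.29178747
exp(-rT) = 0.95218113
N(d1) = 0.57072196; N(d2) = 0.38522456
C = S_0' * N(d1) - K * exp(-rT) * N(d2) = 0.90856139 * 0.57072196 - 0.9800 * 0.95218113 * 0.38522456 = 0.1591

Answer: Price = 0.1591


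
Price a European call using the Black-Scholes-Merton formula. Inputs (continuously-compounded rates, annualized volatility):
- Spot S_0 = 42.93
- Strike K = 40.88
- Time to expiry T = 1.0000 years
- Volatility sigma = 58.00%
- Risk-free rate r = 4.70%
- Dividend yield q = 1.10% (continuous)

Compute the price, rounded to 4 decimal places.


Answer: Price = 11.1196

Derivation:
d1 = (ln(S/K) + (r - q + 0.5*sigma^2) * T) / (sigma * sqrt(T)) = 0.43643092
d2 = d1 - sigma * sqrt(T) = -0.14356908
exp(-rT) = 0.95408740; exp(-qT) = 0.98906028
C = S_0 * exp(-qT) * N(d1) - K * exp(-rT) * N(d2)
N(d1) = 0.66873795; N(d2) = 0.44292038
C = 42.9300 * 0.98906028 * 0.66873795 - 40.8800 * 0.95408740 * 0.44292038 = 11.1196


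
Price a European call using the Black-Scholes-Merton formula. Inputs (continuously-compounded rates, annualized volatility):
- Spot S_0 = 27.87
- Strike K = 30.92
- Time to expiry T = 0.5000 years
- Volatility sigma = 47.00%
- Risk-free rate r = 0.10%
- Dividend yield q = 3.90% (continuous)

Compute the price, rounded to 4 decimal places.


Answer: Price = 2.3134

Derivation:
d1 = (ln(S/K) + (r - q + 0.5*sigma^2) * T) / (sigma * sqrt(T)) = -0.20348843
d2 = d1 - sigma * sqrt(T) = -0.53582862
exp(-rT) = 0.99950012; exp(-qT) = 0.98068890
C = S_0 * exp(-qT) * N(d1) - K * exp(-rT) * N(d2)
N(d1) = 0.41937664; N(d2) = 0.29603850
C = 27.8700 * 0.98068890 * 0.41937664 - 30.9200 * 0.99950012 * 0.29603850 = 2.3134


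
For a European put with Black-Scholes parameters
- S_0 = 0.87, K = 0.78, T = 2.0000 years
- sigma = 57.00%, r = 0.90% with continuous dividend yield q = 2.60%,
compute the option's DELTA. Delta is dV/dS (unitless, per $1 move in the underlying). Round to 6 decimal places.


d1 = 0.4963384605; d2 = -0.3097632700
phi(d1) = 0.3527081033; exp(-qT) = 0.9493288668; exp(-rT) = 0.9821610324
N(-d1) = 0.3098278177
Delta = -exp(-qT) * N(-d1) = -0.9493288668 * 0.3098278177 = -0.294128

Answer: Delta = -0.294128


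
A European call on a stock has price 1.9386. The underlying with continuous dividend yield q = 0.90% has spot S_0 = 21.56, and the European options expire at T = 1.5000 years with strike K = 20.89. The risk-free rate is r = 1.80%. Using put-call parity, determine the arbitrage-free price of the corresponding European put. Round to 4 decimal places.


Answer: Put price = 1.0012

Derivation:
Put-call parity: C - P = S_0 * exp(-qT) - K * exp(-rT).
S_0 * exp(-qT) = 21.5600 * 0.98659072 = 21.27089584
K * exp(-rT) = 20.8900 * 0.97336124 = 20.33351634
P = C - S*exp(-qT) + K*exp(-rT)
P = 1.9386 - 21.27089584 + 20.33351634 = 1.0012


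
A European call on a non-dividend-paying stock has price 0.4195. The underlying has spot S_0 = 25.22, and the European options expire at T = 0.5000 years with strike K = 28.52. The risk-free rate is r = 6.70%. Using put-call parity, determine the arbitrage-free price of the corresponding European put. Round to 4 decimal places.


Answer: Put price = 2.7799

Derivation:
Put-call parity: C - P = S_0 * exp(-qT) - K * exp(-rT).
S_0 * exp(-qT) = 25.2200 * 1.00000000 = 25.22000000
K * exp(-rT) = 28.5200 * 0.96705491 = 27.58040607
P = C - S*exp(-qT) + K*exp(-rT)
P = 0.4195 - 25.22000000 + 27.58040607 = 2.7799


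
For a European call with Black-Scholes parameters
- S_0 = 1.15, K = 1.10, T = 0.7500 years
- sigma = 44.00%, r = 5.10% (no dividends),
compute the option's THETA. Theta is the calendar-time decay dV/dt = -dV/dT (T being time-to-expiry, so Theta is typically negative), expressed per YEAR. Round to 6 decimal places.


d1 = 0.4075614292; d2 = 0.0265102515
phi(d1) = 0.3671474676; exp(-qT) = 1.0000000000; exp(-rT) = 0.9624722927
Theta = -S*exp(-qT)*phi(d1)*sigma/(2*sqrt(T)) - r*K*exp(-rT)*N(d2) + q*S*exp(-qT)*N(d1)
N(d1) = 0.6582021568; N(d2) = 0.5105748215; sqrt(T) = 0.8660254038
Term 1 = -1.1500 * 1.0000000000 * 0.3671474676 * 0.4400 / (2 * 0.8660254038) = -0.1072581808
Term 2 = -0.0510 * 1.1000 * 0.9624722927 * 0.5105748215 = -0.0275683321
Term 3 = 0 (no dividend yield, q = 0)
Theta = -0.1072581808 + (-0.0275683321) + (0.0000000000) = -0.134827

Answer: Theta = -0.134827


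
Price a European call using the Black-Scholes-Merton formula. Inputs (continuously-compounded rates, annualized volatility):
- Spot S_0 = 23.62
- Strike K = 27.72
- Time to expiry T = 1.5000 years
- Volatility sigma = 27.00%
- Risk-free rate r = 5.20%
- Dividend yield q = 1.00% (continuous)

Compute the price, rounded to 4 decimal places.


Answer: Price = 2.1616

Derivation:
d1 = (ln(S/K) + (r - q + 0.5*sigma^2) * T) / (sigma * sqrt(T)) = -0.12817594
d2 = d1 - sigma * sqrt(T) = -0.45885706
exp(-rT) = 0.92496443; exp(-qT) = 0.98511194
C = S_0 * exp(-qT) * N(d1) - K * exp(-rT) * N(d2)
N(d1) = 0.44900487; N(d2) = 0.32316841
C = 23.6200 * 0.98511194 * 0.44900487 - 27.7200 * 0.92496443 * 0.32316841 = 2.1616
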